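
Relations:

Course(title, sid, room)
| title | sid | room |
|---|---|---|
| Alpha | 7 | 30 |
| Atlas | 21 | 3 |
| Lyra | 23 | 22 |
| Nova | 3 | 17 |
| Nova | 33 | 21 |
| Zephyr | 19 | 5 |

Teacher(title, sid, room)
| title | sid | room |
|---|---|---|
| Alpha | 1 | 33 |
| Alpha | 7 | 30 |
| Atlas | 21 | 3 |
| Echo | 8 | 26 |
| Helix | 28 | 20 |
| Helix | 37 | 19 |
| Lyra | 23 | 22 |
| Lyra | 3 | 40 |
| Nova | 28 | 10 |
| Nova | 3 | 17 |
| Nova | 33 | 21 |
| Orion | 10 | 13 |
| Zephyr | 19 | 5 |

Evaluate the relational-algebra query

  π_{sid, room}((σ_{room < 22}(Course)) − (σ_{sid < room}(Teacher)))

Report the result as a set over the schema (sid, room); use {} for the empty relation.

{(19, 5), (21, 3), (33, 21)}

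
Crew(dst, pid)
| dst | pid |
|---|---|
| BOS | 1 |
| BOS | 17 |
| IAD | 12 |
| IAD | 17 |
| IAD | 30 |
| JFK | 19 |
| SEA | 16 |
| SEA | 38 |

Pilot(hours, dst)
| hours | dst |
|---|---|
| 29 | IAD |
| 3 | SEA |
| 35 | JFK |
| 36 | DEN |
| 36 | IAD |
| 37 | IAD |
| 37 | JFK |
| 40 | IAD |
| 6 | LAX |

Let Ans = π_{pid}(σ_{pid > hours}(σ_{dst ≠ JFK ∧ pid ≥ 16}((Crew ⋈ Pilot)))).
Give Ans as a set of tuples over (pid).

{16, 30, 38}

Crew ⋈ Pilot (natural join on dst): {(IAD, 12, 29), (IAD, 12, 36), (IAD, 12, 37), (IAD, 12, 40), (IAD, 17, 29), (IAD, 17, 36), (IAD, 17, 37), (IAD, 17, 40), (IAD, 30, 29), (IAD, 30, 36), (IAD, 30, 37), (IAD, 30, 40), (JFK, 19, 35), (JFK, 19, 37), (SEA, 16, 3), (SEA, 38, 3)}
Selection dst ≠ JFK ∧ pid ≥ 16: {(IAD, 17, 29), (IAD, 17, 36), (IAD, 17, 37), (IAD, 17, 40), (IAD, 30, 29), (IAD, 30, 36), (IAD, 30, 37), (IAD, 30, 40), (SEA, 16, 3), (SEA, 38, 3)}
Selection pid > hours: {(IAD, 30, 29), (SEA, 16, 3), (SEA, 38, 3)}
π[pid]: project onto (pid) → {16, 30, 38}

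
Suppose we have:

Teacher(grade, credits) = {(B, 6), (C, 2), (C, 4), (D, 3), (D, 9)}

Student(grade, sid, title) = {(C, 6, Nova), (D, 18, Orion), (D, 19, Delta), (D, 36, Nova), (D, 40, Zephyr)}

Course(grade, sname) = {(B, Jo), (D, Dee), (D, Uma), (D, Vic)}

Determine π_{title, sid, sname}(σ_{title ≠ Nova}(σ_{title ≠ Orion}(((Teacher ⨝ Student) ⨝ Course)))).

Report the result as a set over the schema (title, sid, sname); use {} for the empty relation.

{(Delta, 19, Dee), (Delta, 19, Uma), (Delta, 19, Vic), (Zephyr, 40, Dee), (Zephyr, 40, Uma), (Zephyr, 40, Vic)}

Teacher ⋈ Student (natural join on grade): {(C, 2, 6, Nova), (C, 4, 6, Nova), (D, 3, 18, Orion), (D, 3, 19, Delta), (D, 3, 36, Nova), (D, 3, 40, Zephyr), (D, 9, 18, Orion), (D, 9, 19, Delta), (D, 9, 36, Nova), (D, 9, 40, Zephyr)}
(Teacher ⨝ Student) ⋈ Course (natural join on grade): {(D, 3, 18, Orion, Dee), (D, 3, 18, Orion, Uma), (D, 3, 18, Orion, Vic), (D, 3, 19, Delta, Dee), (D, 3, 19, Delta, Uma), (D, 3, 19, Delta, Vic), (D, 3, 36, Nova, Dee), (D, 3, 36, Nova, Uma), (D, 3, 36, Nova, Vic), (D, 3, 40, Zephyr, Dee), (D, 3, 40, Zephyr, Uma), (D, 3, 40, Zephyr, Vic), (D, 9, 18, Orion, Dee), (D, 9, 18, Orion, Uma), (D, 9, 18, Orion, Vic), (D, 9, 19, Delta, Dee), (D, 9, 19, Delta, Uma), (D, 9, 19, Delta, Vic), (D, 9, 36, Nova, Dee), (D, 9, 36, Nova, Uma), (D, 9, 36, Nova, Vic), (D, 9, 40, Zephyr, Dee), (D, 9, 40, Zephyr, Uma), (D, 9, 40, Zephyr, Vic)}
Selection title ≠ Orion: {(D, 3, 19, Delta, Dee), (D, 3, 19, Delta, Uma), (D, 3, 19, Delta, Vic), (D, 3, 36, Nova, Dee), (D, 3, 36, Nova, Uma), (D, 3, 36, Nova, Vic), (D, 3, 40, Zephyr, Dee), (D, 3, 40, Zephyr, Uma), (D, 3, 40, Zephyr, Vic), (D, 9, 19, Delta, Dee), (D, 9, 19, Delta, Uma), (D, 9, 19, Delta, Vic), (D, 9, 36, Nova, Dee), (D, 9, 36, Nova, Uma), (D, 9, 36, Nova, Vic), (D, 9, 40, Zephyr, Dee), (D, 9, 40, Zephyr, Uma), (D, 9, 40, Zephyr, Vic)}
Selection title ≠ Nova: {(D, 3, 19, Delta, Dee), (D, 3, 19, Delta, Uma), (D, 3, 19, Delta, Vic), (D, 3, 40, Zephyr, Dee), (D, 3, 40, Zephyr, Uma), (D, 3, 40, Zephyr, Vic), (D, 9, 19, Delta, Dee), (D, 9, 19, Delta, Uma), (D, 9, 19, Delta, Vic), (D, 9, 40, Zephyr, Dee), (D, 9, 40, Zephyr, Uma), (D, 9, 40, Zephyr, Vic)}
π_{title, sid, sname} gives {(Delta, 19, Dee), (Delta, 19, Uma), (Delta, 19, Vic), (Zephyr, 40, Dee), (Zephyr, 40, Uma), (Zephyr, 40, Vic)} (6 duplicate(s) eliminated).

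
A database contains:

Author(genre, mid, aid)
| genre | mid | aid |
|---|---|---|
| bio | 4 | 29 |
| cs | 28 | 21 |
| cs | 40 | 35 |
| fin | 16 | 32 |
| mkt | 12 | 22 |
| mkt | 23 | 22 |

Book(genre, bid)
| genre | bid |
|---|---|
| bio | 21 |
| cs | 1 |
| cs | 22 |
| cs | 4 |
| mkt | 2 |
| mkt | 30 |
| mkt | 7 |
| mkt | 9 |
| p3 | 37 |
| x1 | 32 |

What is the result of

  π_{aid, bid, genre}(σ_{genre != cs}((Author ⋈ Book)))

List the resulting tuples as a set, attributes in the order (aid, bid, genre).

{(22, 2, mkt), (22, 30, mkt), (22, 7, mkt), (22, 9, mkt), (29, 21, bio)}

Natural join on genre: {(bio, 4, 29, 21), (cs, 28, 21, 1), (cs, 28, 21, 22), (cs, 28, 21, 4), (cs, 40, 35, 1), (cs, 40, 35, 22), (cs, 40, 35, 4), (mkt, 12, 22, 2), (mkt, 12, 22, 30), (mkt, 12, 22, 7), (mkt, 12, 22, 9), (mkt, 23, 22, 2), (mkt, 23, 22, 30), (mkt, 23, 22, 7), (mkt, 23, 22, 9)}
Filtering on genre != cs leaves {(bio, 4, 29, 21), (mkt, 12, 22, 2), (mkt, 12, 22, 30), (mkt, 12, 22, 7), (mkt, 12, 22, 9), (mkt, 23, 22, 2), (mkt, 23, 22, 30), (mkt, 23, 22, 7), (mkt, 23, 22, 9)}.
Projecting to aid, bid, genre (4 duplicate(s) eliminated): {(22, 2, mkt), (22, 30, mkt), (22, 7, mkt), (22, 9, mkt), (29, 21, bio)}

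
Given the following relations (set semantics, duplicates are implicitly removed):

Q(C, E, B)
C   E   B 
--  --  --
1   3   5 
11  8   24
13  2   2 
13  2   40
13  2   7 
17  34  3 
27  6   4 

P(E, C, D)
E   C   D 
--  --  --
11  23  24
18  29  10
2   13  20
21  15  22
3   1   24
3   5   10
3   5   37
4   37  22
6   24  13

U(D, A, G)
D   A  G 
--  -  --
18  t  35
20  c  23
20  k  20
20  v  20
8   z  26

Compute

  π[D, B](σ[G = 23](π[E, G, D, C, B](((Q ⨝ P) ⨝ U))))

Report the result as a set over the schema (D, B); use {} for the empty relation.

Natural join on C, E: {(1, 3, 5, 24), (13, 2, 2, 20), (13, 2, 40, 20), (13, 2, 7, 20)}
Natural join on D: {(13, 2, 2, 20, c, 23), (13, 2, 2, 20, k, 20), (13, 2, 2, 20, v, 20), (13, 2, 40, 20, c, 23), (13, 2, 40, 20, k, 20), (13, 2, 40, 20, v, 20), (13, 2, 7, 20, c, 23), (13, 2, 7, 20, k, 20), (13, 2, 7, 20, v, 20)}
Keep only column(s) E, G, D, C, B (3 duplicate(s) eliminated): {(2, 20, 20, 13, 2), (2, 20, 20, 13, 40), (2, 20, 20, 13, 7), (2, 23, 20, 13, 2), (2, 23, 20, 13, 40), (2, 23, 20, 13, 7)}
Apply σ_{G = 23}; surviving tuples: {(2, 23, 20, 13, 2), (2, 23, 20, 13, 40), (2, 23, 20, 13, 7)}
Keep only column(s) D, B: {(20, 2), (20, 40), (20, 7)}

{(20, 2), (20, 40), (20, 7)}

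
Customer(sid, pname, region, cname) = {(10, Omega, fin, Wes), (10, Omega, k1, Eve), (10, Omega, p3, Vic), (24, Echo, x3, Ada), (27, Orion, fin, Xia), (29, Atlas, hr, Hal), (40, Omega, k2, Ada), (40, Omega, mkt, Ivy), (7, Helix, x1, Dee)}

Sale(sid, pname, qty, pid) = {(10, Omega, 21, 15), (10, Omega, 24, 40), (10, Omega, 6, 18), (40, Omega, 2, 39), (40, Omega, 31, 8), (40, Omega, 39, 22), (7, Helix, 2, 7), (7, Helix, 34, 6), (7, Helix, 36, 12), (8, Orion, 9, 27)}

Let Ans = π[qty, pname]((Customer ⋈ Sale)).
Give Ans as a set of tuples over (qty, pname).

Joining Customer and Sale on sid, pname yields {(10, Omega, fin, Wes, 21, 15), (10, Omega, fin, Wes, 24, 40), (10, Omega, fin, Wes, 6, 18), (10, Omega, k1, Eve, 21, 15), (10, Omega, k1, Eve, 24, 40), (10, Omega, k1, Eve, 6, 18), (10, Omega, p3, Vic, 21, 15), (10, Omega, p3, Vic, 24, 40), (10, Omega, p3, Vic, 6, 18), (40, Omega, k2, Ada, 2, 39), (40, Omega, k2, Ada, 31, 8), (40, Omega, k2, Ada, 39, 22), (40, Omega, mkt, Ivy, 2, 39), (40, Omega, mkt, Ivy, 31, 8), (40, Omega, mkt, Ivy, 39, 22), (7, Helix, x1, Dee, 2, 7), (7, Helix, x1, Dee, 34, 6), (7, Helix, x1, Dee, 36, 12)}.
Projecting to qty, pname (9 duplicate(s) eliminated): {(2, Helix), (2, Omega), (21, Omega), (24, Omega), (31, Omega), (34, Helix), (36, Helix), (39, Omega), (6, Omega)}

{(2, Helix), (2, Omega), (21, Omega), (24, Omega), (31, Omega), (34, Helix), (36, Helix), (39, Omega), (6, Omega)}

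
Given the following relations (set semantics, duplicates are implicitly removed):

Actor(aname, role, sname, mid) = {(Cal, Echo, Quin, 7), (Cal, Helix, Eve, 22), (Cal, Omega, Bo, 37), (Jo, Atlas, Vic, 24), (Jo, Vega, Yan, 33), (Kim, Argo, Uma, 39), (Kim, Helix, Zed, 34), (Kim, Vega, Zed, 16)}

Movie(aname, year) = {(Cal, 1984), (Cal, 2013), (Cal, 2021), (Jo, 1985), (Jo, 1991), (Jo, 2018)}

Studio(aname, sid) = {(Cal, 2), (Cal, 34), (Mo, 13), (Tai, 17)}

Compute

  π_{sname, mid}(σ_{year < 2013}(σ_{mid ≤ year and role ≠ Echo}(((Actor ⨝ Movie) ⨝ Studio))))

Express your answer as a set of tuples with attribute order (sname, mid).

{(Bo, 37), (Eve, 22)}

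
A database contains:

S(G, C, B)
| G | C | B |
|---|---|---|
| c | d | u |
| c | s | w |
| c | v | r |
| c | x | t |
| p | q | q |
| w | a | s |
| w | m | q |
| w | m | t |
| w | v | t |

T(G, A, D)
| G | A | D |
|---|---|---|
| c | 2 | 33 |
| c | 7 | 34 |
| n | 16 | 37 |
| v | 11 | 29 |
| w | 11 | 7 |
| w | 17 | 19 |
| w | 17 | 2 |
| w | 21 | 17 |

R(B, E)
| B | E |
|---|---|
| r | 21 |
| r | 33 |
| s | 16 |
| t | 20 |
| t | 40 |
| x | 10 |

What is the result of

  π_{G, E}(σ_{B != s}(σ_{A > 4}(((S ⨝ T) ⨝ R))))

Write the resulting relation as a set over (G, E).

Natural join on G: {(c, d, u, 2, 33), (c, d, u, 7, 34), (c, s, w, 2, 33), (c, s, w, 7, 34), (c, v, r, 2, 33), (c, v, r, 7, 34), (c, x, t, 2, 33), (c, x, t, 7, 34), (w, a, s, 11, 7), (w, a, s, 17, 19), (w, a, s, 17, 2), (w, a, s, 21, 17), (w, m, q, 11, 7), (w, m, q, 17, 19), (w, m, q, 17, 2), (w, m, q, 21, 17), (w, m, t, 11, 7), (w, m, t, 17, 19), (w, m, t, 17, 2), (w, m, t, 21, 17), (w, v, t, 11, 7), (w, v, t, 17, 19), (w, v, t, 17, 2), (w, v, t, 21, 17)}
Natural join on B: {(c, v, r, 2, 33, 21), (c, v, r, 2, 33, 33), (c, v, r, 7, 34, 21), (c, v, r, 7, 34, 33), (c, x, t, 2, 33, 20), (c, x, t, 2, 33, 40), (c, x, t, 7, 34, 20), (c, x, t, 7, 34, 40), (w, a, s, 11, 7, 16), (w, a, s, 17, 19, 16), (w, a, s, 17, 2, 16), (w, a, s, 21, 17, 16), (w, m, t, 11, 7, 20), (w, m, t, 11, 7, 40), (w, m, t, 17, 19, 20), (w, m, t, 17, 19, 40), (w, m, t, 17, 2, 20), (w, m, t, 17, 2, 40), (w, m, t, 21, 17, 20), (w, m, t, 21, 17, 40), (w, v, t, 11, 7, 20), (w, v, t, 11, 7, 40), (w, v, t, 17, 19, 20), (w, v, t, 17, 19, 40), (w, v, t, 17, 2, 20), (w, v, t, 17, 2, 40), (w, v, t, 21, 17, 20), (w, v, t, 21, 17, 40)}
Apply σ_{A > 4}; surviving tuples: {(c, v, r, 7, 34, 21), (c, v, r, 7, 34, 33), (c, x, t, 7, 34, 20), (c, x, t, 7, 34, 40), (w, a, s, 11, 7, 16), (w, a, s, 17, 19, 16), (w, a, s, 17, 2, 16), (w, a, s, 21, 17, 16), (w, m, t, 11, 7, 20), (w, m, t, 11, 7, 40), (w, m, t, 17, 19, 20), (w, m, t, 17, 19, 40), (w, m, t, 17, 2, 20), (w, m, t, 17, 2, 40), (w, m, t, 21, 17, 20), (w, m, t, 21, 17, 40), (w, v, t, 11, 7, 20), (w, v, t, 11, 7, 40), (w, v, t, 17, 19, 20), (w, v, t, 17, 19, 40), (w, v, t, 17, 2, 20), (w, v, t, 17, 2, 40), (w, v, t, 21, 17, 20), (w, v, t, 21, 17, 40)}
Apply σ_{B != s}; surviving tuples: {(c, v, r, 7, 34, 21), (c, v, r, 7, 34, 33), (c, x, t, 7, 34, 20), (c, x, t, 7, 34, 40), (w, m, t, 11, 7, 20), (w, m, t, 11, 7, 40), (w, m, t, 17, 19, 20), (w, m, t, 17, 19, 40), (w, m, t, 17, 2, 20), (w, m, t, 17, 2, 40), (w, m, t, 21, 17, 20), (w, m, t, 21, 17, 40), (w, v, t, 11, 7, 20), (w, v, t, 11, 7, 40), (w, v, t, 17, 19, 20), (w, v, t, 17, 19, 40), (w, v, t, 17, 2, 20), (w, v, t, 17, 2, 40), (w, v, t, 21, 17, 20), (w, v, t, 21, 17, 40)}
Projecting to G, E (14 duplicate(s) eliminated): {(c, 20), (c, 21), (c, 33), (c, 40), (w, 20), (w, 40)}

{(c, 20), (c, 21), (c, 33), (c, 40), (w, 20), (w, 40)}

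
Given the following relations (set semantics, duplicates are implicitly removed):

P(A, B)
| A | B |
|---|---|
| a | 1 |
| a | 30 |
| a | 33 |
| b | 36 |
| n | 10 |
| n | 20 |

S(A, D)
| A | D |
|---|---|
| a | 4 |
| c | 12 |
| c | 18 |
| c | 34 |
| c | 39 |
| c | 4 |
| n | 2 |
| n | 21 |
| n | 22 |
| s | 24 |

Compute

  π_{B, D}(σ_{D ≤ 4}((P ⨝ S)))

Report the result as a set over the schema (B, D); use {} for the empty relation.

{(1, 4), (10, 2), (20, 2), (30, 4), (33, 4)}

P ⋈ S (natural join on A): {(a, 1, 4), (a, 30, 4), (a, 33, 4), (n, 10, 2), (n, 10, 21), (n, 10, 22), (n, 20, 2), (n, 20, 21), (n, 20, 22)}
Selection D ≤ 4: {(a, 1, 4), (a, 30, 4), (a, 33, 4), (n, 10, 2), (n, 20, 2)}
π[B, D]: project onto (B, D) → {(1, 4), (10, 2), (20, 2), (30, 4), (33, 4)}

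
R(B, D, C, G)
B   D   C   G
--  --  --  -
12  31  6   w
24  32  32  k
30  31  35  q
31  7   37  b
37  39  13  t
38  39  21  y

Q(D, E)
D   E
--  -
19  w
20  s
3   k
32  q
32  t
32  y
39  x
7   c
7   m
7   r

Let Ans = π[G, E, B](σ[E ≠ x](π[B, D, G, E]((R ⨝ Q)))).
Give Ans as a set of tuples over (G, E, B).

{(b, c, 31), (b, m, 31), (b, r, 31), (k, q, 24), (k, t, 24), (k, y, 24)}

Joining R and Q on D yields {(24, 32, 32, k, q), (24, 32, 32, k, t), (24, 32, 32, k, y), (31, 7, 37, b, c), (31, 7, 37, b, m), (31, 7, 37, b, r), (37, 39, 13, t, x), (38, 39, 21, y, x)}.
π[B, D, G, E]: project onto (B, D, G, E) → {(24, 32, k, q), (24, 32, k, t), (24, 32, k, y), (31, 7, b, c), (31, 7, b, m), (31, 7, b, r), (37, 39, t, x), (38, 39, y, x)}
Selection E ≠ x: {(24, 32, k, q), (24, 32, k, t), (24, 32, k, y), (31, 7, b, c), (31, 7, b, m), (31, 7, b, r)}
π[G, E, B]: project onto (G, E, B) → {(b, c, 31), (b, m, 31), (b, r, 31), (k, q, 24), (k, t, 24), (k, y, 24)}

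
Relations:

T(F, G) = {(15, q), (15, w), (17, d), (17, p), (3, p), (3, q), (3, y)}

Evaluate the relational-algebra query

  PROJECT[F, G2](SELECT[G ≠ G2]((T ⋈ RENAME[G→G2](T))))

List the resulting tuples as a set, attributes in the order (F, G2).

ρ[G→G2]: schema becomes (F, G2); tuples unchanged.
Natural join on F: {(15, q, q), (15, q, w), (15, w, q), (15, w, w), (17, d, d), (17, d, p), (17, p, d), (17, p, p), (3, p, p), (3, p, q), (3, p, y), (3, q, p), (3, q, q), (3, q, y), (3, y, p), (3, y, q), (3, y, y)}
σ[G ≠ G2]: keep tuples satisfying G ≠ G2 → {(15, q, w), (15, w, q), (17, d, p), (17, p, d), (3, p, q), (3, p, y), (3, q, p), (3, q, y), (3, y, p), (3, y, q)}
Projecting to F, G2 (3 duplicate(s) eliminated): {(15, q), (15, w), (17, d), (17, p), (3, p), (3, q), (3, y)}

{(15, q), (15, w), (17, d), (17, p), (3, p), (3, q), (3, y)}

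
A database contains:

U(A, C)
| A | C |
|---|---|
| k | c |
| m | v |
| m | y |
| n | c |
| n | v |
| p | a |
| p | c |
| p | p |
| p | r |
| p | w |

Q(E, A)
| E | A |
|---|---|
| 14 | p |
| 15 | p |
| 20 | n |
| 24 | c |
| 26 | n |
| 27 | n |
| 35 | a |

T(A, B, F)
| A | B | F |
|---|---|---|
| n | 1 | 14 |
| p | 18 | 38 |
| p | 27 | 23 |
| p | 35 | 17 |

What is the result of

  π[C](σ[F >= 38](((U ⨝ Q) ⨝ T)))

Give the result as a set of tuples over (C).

{a, c, p, r, w}

Joining U and Q on A yields {(n, c, 20), (n, c, 26), (n, c, 27), (n, v, 20), (n, v, 26), (n, v, 27), (p, a, 14), (p, a, 15), (p, c, 14), (p, c, 15), (p, p, 14), (p, p, 15), (p, r, 14), (p, r, 15), (p, w, 14), (p, w, 15)}.
Joining (U ⨝ Q) and T on A yields {(n, c, 20, 1, 14), (n, c, 26, 1, 14), (n, c, 27, 1, 14), (n, v, 20, 1, 14), (n, v, 26, 1, 14), (n, v, 27, 1, 14), (p, a, 14, 18, 38), (p, a, 14, 27, 23), (p, a, 14, 35, 17), (p, a, 15, 18, 38), (p, a, 15, 27, 23), (p, a, 15, 35, 17), (p, c, 14, 18, 38), (p, c, 14, 27, 23), (p, c, 14, 35, 17), (p, c, 15, 18, 38), (p, c, 15, 27, 23), (p, c, 15, 35, 17), (p, p, 14, 18, 38), (p, p, 14, 27, 23), (p, p, 14, 35, 17), (p, p, 15, 18, 38), (p, p, 15, 27, 23), (p, p, 15, 35, 17), (p, r, 14, 18, 38), (p, r, 14, 27, 23), (p, r, 14, 35, 17), (p, r, 15, 18, 38), (p, r, 15, 27, 23), (p, r, 15, 35, 17), (p, w, 14, 18, 38), (p, w, 14, 27, 23), (p, w, 14, 35, 17), (p, w, 15, 18, 38), (p, w, 15, 27, 23), (p, w, 15, 35, 17)}.
Apply σ_{F >= 38}; surviving tuples: {(p, a, 14, 18, 38), (p, a, 15, 18, 38), (p, c, 14, 18, 38), (p, c, 15, 18, 38), (p, p, 14, 18, 38), (p, p, 15, 18, 38), (p, r, 14, 18, 38), (p, r, 15, 18, 38), (p, w, 14, 18, 38), (p, w, 15, 18, 38)}
π[C]: project onto (C) (5 duplicate(s) eliminated) → {a, c, p, r, w}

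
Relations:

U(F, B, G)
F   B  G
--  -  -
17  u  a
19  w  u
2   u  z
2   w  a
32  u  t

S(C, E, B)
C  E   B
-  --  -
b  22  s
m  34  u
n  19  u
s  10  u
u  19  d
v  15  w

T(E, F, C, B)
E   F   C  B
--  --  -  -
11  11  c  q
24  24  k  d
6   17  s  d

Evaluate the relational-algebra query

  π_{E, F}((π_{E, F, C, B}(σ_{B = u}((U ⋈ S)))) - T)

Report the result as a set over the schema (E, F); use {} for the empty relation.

{(10, 17), (10, 2), (10, 32), (19, 17), (19, 2), (19, 32), (34, 17), (34, 2), (34, 32)}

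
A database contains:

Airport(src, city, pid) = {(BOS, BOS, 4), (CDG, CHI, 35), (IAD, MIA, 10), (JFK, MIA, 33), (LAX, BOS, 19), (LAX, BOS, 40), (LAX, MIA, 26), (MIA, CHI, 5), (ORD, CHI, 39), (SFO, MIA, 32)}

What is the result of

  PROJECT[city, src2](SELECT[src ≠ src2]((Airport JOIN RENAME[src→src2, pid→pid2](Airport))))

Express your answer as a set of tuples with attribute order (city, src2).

{(BOS, BOS), (BOS, LAX), (CHI, CDG), (CHI, MIA), (CHI, ORD), (MIA, IAD), (MIA, JFK), (MIA, LAX), (MIA, SFO)}

ρ[src→src2, pid→pid2]: schema becomes (src2, city, pid2); tuples unchanged.
Airport ⋈ RENAME[src→src2, pid→pid2](Airport) (natural join on city): {(BOS, BOS, 4, BOS, 4), (BOS, BOS, 4, LAX, 19), (BOS, BOS, 4, LAX, 40), (CDG, CHI, 35, CDG, 35), (CDG, CHI, 35, MIA, 5), (CDG, CHI, 35, ORD, 39), (IAD, MIA, 10, IAD, 10), (IAD, MIA, 10, JFK, 33), (IAD, MIA, 10, LAX, 26), (IAD, MIA, 10, SFO, 32), (JFK, MIA, 33, IAD, 10), (JFK, MIA, 33, JFK, 33), (JFK, MIA, 33, LAX, 26), (JFK, MIA, 33, SFO, 32), (LAX, BOS, 19, BOS, 4), (LAX, BOS, 19, LAX, 19), (LAX, BOS, 19, LAX, 40), (LAX, BOS, 40, BOS, 4), (LAX, BOS, 40, LAX, 19), (LAX, BOS, 40, LAX, 40), (LAX, MIA, 26, IAD, 10), (LAX, MIA, 26, JFK, 33), (LAX, MIA, 26, LAX, 26), (LAX, MIA, 26, SFO, 32), (MIA, CHI, 5, CDG, 35), (MIA, CHI, 5, MIA, 5), (MIA, CHI, 5, ORD, 39), (ORD, CHI, 39, CDG, 35), (ORD, CHI, 39, MIA, 5), (ORD, CHI, 39, ORD, 39), (SFO, MIA, 32, IAD, 10), (SFO, MIA, 32, JFK, 33), (SFO, MIA, 32, LAX, 26), (SFO, MIA, 32, SFO, 32)}
Selection src ≠ src2: {(BOS, BOS, 4, LAX, 19), (BOS, BOS, 4, LAX, 40), (CDG, CHI, 35, MIA, 5), (CDG, CHI, 35, ORD, 39), (IAD, MIA, 10, JFK, 33), (IAD, MIA, 10, LAX, 26), (IAD, MIA, 10, SFO, 32), (JFK, MIA, 33, IAD, 10), (JFK, MIA, 33, LAX, 26), (JFK, MIA, 33, SFO, 32), (LAX, BOS, 19, BOS, 4), (LAX, BOS, 40, BOS, 4), (LAX, MIA, 26, IAD, 10), (LAX, MIA, 26, JFK, 33), (LAX, MIA, 26, SFO, 32), (MIA, CHI, 5, CDG, 35), (MIA, CHI, 5, ORD, 39), (ORD, CHI, 39, CDG, 35), (ORD, CHI, 39, MIA, 5), (SFO, MIA, 32, IAD, 10), (SFO, MIA, 32, JFK, 33), (SFO, MIA, 32, LAX, 26)}
Projecting to city, src2 (13 duplicate(s) eliminated): {(BOS, BOS), (BOS, LAX), (CHI, CDG), (CHI, MIA), (CHI, ORD), (MIA, IAD), (MIA, JFK), (MIA, LAX), (MIA, SFO)}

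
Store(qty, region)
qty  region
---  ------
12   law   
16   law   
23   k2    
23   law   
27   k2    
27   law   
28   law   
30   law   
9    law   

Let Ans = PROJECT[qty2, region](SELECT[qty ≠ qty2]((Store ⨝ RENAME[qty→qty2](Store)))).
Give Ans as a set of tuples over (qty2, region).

ρ[qty→qty2]: schema becomes (qty2, region); tuples unchanged.
Natural join on region: {(12, law, 12), (12, law, 16), (12, law, 23), (12, law, 27), (12, law, 28), (12, law, 30), (12, law, 9), (16, law, 12), (16, law, 16), (16, law, 23), (16, law, 27), (16, law, 28), (16, law, 30), (16, law, 9), (23, k2, 23), (23, k2, 27), (23, law, 12), (23, law, 16), (23, law, 23), (23, law, 27), (23, law, 28), (23, law, 30), (23, law, 9), (27, k2, 23), (27, k2, 27), (27, law, 12), (27, law, 16), (27, law, 23), (27, law, 27), (27, law, 28), (27, law, 30), (27, law, 9), (28, law, 12), (28, law, 16), (28, law, 23), (28, law, 27), (28, law, 28), (28, law, 30), (28, law, 9), (30, law, 12), (30, law, 16), (30, law, 23), (30, law, 27), (30, law, 28), (30, law, 30), (30, law, 9), (9, law, 12), (9, law, 16), (9, law, 23), (9, law, 27), (9, law, 28), (9, law, 30), (9, law, 9)}
Apply σ_{qty ≠ qty2}; surviving tuples: {(12, law, 16), (12, law, 23), (12, law, 27), (12, law, 28), (12, law, 30), (12, law, 9), (16, law, 12), (16, law, 23), (16, law, 27), (16, law, 28), (16, law, 30), (16, law, 9), (23, k2, 27), (23, law, 12), (23, law, 16), (23, law, 27), (23, law, 28), (23, law, 30), (23, law, 9), (27, k2, 23), (27, law, 12), (27, law, 16), (27, law, 23), (27, law, 28), (27, law, 30), (27, law, 9), (28, law, 12), (28, law, 16), (28, law, 23), (28, law, 27), (28, law, 30), (28, law, 9), (30, law, 12), (30, law, 16), (30, law, 23), (30, law, 27), (30, law, 28), (30, law, 9), (9, law, 12), (9, law, 16), (9, law, 23), (9, law, 27), (9, law, 28), (9, law, 30)}
π[qty2, region]: project onto (qty2, region) (35 duplicate(s) eliminated) → {(12, law), (16, law), (23, k2), (23, law), (27, k2), (27, law), (28, law), (30, law), (9, law)}

{(12, law), (16, law), (23, k2), (23, law), (27, k2), (27, law), (28, law), (30, law), (9, law)}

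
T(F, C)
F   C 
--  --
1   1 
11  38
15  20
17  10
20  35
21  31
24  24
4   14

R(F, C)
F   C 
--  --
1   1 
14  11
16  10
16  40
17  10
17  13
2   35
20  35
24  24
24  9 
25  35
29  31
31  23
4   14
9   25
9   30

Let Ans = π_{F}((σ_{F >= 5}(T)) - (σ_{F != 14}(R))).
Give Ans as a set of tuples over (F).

{11, 15, 21}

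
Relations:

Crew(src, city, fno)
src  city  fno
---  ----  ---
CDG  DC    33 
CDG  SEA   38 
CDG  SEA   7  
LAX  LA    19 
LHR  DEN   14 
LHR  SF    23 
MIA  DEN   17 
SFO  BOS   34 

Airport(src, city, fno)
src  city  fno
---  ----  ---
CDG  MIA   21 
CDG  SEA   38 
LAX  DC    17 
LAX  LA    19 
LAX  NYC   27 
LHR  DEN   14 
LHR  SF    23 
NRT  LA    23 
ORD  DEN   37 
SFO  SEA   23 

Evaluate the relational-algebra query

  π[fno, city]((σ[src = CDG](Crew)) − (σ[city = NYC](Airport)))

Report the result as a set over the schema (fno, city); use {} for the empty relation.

Selection src = CDG: {(CDG, DC, 33), (CDG, SEA, 38), (CDG, SEA, 7)}
Selection city = NYC: {(LAX, NYC, 27)}
Set difference of the two operands is {(CDG, DC, 33), (CDG, SEA, 38), (CDG, SEA, 7)}.
Keep only column(s) fno, city: {(33, DC), (38, SEA), (7, SEA)}

{(33, DC), (38, SEA), (7, SEA)}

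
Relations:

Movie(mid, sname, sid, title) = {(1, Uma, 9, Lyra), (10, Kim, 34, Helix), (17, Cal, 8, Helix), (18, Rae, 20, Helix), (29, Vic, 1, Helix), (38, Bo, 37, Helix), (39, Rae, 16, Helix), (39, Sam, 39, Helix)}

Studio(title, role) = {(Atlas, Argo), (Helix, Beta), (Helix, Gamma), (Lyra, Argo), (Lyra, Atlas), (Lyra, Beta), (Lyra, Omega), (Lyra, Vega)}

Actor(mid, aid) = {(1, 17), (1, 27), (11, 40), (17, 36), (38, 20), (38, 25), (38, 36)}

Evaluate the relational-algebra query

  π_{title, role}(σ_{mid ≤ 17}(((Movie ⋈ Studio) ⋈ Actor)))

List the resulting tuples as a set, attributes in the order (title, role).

{(Helix, Beta), (Helix, Gamma), (Lyra, Argo), (Lyra, Atlas), (Lyra, Beta), (Lyra, Omega), (Lyra, Vega)}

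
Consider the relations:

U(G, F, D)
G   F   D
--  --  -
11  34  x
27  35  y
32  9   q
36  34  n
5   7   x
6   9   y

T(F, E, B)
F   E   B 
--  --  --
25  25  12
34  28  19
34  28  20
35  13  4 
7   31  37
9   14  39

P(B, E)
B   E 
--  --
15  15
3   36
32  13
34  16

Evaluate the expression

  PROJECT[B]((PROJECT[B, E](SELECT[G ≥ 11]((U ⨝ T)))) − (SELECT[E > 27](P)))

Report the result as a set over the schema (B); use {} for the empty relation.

{19, 20, 39, 4}

U ⋈ T (natural join on F): {(11, 34, x, 28, 19), (11, 34, x, 28, 20), (27, 35, y, 13, 4), (32, 9, q, 14, 39), (36, 34, n, 28, 19), (36, 34, n, 28, 20), (5, 7, x, 31, 37), (6, 9, y, 14, 39)}
Apply σ_{G ≥ 11}; surviving tuples: {(11, 34, x, 28, 19), (11, 34, x, 28, 20), (27, 35, y, 13, 4), (32, 9, q, 14, 39), (36, 34, n, 28, 19), (36, 34, n, 28, 20)}
π[B, E]: project onto (B, E) (2 duplicate(s) eliminated) → {(19, 28), (20, 28), (39, 14), (4, 13)}
Apply σ_{E > 27}; surviving tuples: {(3, 36)}
Taking the difference: {(19, 28), (20, 28), (39, 14), (4, 13)}
π[B]: project onto (B) → {19, 20, 39, 4}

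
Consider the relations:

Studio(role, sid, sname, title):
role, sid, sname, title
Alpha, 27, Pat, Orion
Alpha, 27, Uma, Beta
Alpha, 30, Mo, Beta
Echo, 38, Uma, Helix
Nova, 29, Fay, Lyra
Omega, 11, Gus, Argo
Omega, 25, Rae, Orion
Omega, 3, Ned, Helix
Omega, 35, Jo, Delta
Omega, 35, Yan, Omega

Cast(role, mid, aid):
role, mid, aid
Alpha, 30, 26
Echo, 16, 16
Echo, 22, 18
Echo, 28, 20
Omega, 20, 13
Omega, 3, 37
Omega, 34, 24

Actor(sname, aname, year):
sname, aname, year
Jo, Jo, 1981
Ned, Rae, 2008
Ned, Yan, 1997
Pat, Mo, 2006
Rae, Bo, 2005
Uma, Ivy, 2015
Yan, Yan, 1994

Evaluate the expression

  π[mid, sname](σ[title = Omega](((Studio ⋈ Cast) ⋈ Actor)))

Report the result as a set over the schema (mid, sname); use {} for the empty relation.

{(20, Yan), (3, Yan), (34, Yan)}

Natural join on role: {(Alpha, 27, Pat, Orion, 30, 26), (Alpha, 27, Uma, Beta, 30, 26), (Alpha, 30, Mo, Beta, 30, 26), (Echo, 38, Uma, Helix, 16, 16), (Echo, 38, Uma, Helix, 22, 18), (Echo, 38, Uma, Helix, 28, 20), (Omega, 11, Gus, Argo, 20, 13), (Omega, 11, Gus, Argo, 3, 37), (Omega, 11, Gus, Argo, 34, 24), (Omega, 25, Rae, Orion, 20, 13), (Omega, 25, Rae, Orion, 3, 37), (Omega, 25, Rae, Orion, 34, 24), (Omega, 3, Ned, Helix, 20, 13), (Omega, 3, Ned, Helix, 3, 37), (Omega, 3, Ned, Helix, 34, 24), (Omega, 35, Jo, Delta, 20, 13), (Omega, 35, Jo, Delta, 3, 37), (Omega, 35, Jo, Delta, 34, 24), (Omega, 35, Yan, Omega, 20, 13), (Omega, 35, Yan, Omega, 3, 37), (Omega, 35, Yan, Omega, 34, 24)}
Natural join on sname: {(Alpha, 27, Pat, Orion, 30, 26, Mo, 2006), (Alpha, 27, Uma, Beta, 30, 26, Ivy, 2015), (Echo, 38, Uma, Helix, 16, 16, Ivy, 2015), (Echo, 38, Uma, Helix, 22, 18, Ivy, 2015), (Echo, 38, Uma, Helix, 28, 20, Ivy, 2015), (Omega, 25, Rae, Orion, 20, 13, Bo, 2005), (Omega, 25, Rae, Orion, 3, 37, Bo, 2005), (Omega, 25, Rae, Orion, 34, 24, Bo, 2005), (Omega, 3, Ned, Helix, 20, 13, Rae, 2008), (Omega, 3, Ned, Helix, 20, 13, Yan, 1997), (Omega, 3, Ned, Helix, 3, 37, Rae, 2008), (Omega, 3, Ned, Helix, 3, 37, Yan, 1997), (Omega, 3, Ned, Helix, 34, 24, Rae, 2008), (Omega, 3, Ned, Helix, 34, 24, Yan, 1997), (Omega, 35, Jo, Delta, 20, 13, Jo, 1981), (Omega, 35, Jo, Delta, 3, 37, Jo, 1981), (Omega, 35, Jo, Delta, 34, 24, Jo, 1981), (Omega, 35, Yan, Omega, 20, 13, Yan, 1994), (Omega, 35, Yan, Omega, 3, 37, Yan, 1994), (Omega, 35, Yan, Omega, 34, 24, Yan, 1994)}
Selection title = Omega: {(Omega, 35, Yan, Omega, 20, 13, Yan, 1994), (Omega, 35, Yan, Omega, 3, 37, Yan, 1994), (Omega, 35, Yan, Omega, 34, 24, Yan, 1994)}
Projecting to mid, sname: {(20, Yan), (3, Yan), (34, Yan)}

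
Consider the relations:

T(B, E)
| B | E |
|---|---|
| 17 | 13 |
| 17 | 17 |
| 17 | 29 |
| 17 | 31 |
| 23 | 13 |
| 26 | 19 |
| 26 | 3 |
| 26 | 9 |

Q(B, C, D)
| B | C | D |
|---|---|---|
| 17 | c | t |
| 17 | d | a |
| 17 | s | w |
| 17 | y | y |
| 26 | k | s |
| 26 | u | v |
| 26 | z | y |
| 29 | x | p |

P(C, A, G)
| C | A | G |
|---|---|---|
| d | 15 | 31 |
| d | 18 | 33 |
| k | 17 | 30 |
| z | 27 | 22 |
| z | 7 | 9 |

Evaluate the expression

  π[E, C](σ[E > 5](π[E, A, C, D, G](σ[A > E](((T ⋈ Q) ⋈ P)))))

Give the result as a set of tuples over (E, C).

Joining T and Q on B yields {(17, 13, c, t), (17, 13, d, a), (17, 13, s, w), (17, 13, y, y), (17, 17, c, t), (17, 17, d, a), (17, 17, s, w), (17, 17, y, y), (17, 29, c, t), (17, 29, d, a), (17, 29, s, w), (17, 29, y, y), (17, 31, c, t), (17, 31, d, a), (17, 31, s, w), (17, 31, y, y), (26, 19, k, s), (26, 19, u, v), (26, 19, z, y), (26, 3, k, s), (26, 3, u, v), (26, 3, z, y), (26, 9, k, s), (26, 9, u, v), (26, 9, z, y)}.
Joining (T ⋈ Q) and P on C yields {(17, 13, d, a, 15, 31), (17, 13, d, a, 18, 33), (17, 17, d, a, 15, 31), (17, 17, d, a, 18, 33), (17, 29, d, a, 15, 31), (17, 29, d, a, 18, 33), (17, 31, d, a, 15, 31), (17, 31, d, a, 18, 33), (26, 19, k, s, 17, 30), (26, 19, z, y, 27, 22), (26, 19, z, y, 7, 9), (26, 3, k, s, 17, 30), (26, 3, z, y, 27, 22), (26, 3, z, y, 7, 9), (26, 9, k, s, 17, 30), (26, 9, z, y, 27, 22), (26, 9, z, y, 7, 9)}.
σ[A > E]: keep tuples satisfying A > E → {(17, 13, d, a, 15, 31), (17, 13, d, a, 18, 33), (17, 17, d, a, 18, 33), (26, 19, z, y, 27, 22), (26, 3, k, s, 17, 30), (26, 3, z, y, 27, 22), (26, 3, z, y, 7, 9), (26, 9, k, s, 17, 30), (26, 9, z, y, 27, 22)}
Keep only column(s) E, A, C, D, G: {(13, 15, d, a, 31), (13, 18, d, a, 33), (17, 18, d, a, 33), (19, 27, z, y, 22), (3, 17, k, s, 30), (3, 27, z, y, 22), (3, 7, z, y, 9), (9, 17, k, s, 30), (9, 27, z, y, 22)}
σ[E > 5]: keep tuples satisfying E > 5 → {(13, 15, d, a, 31), (13, 18, d, a, 33), (17, 18, d, a, 33), (19, 27, z, y, 22), (9, 17, k, s, 30), (9, 27, z, y, 22)}
Keep only column(s) E, C (1 duplicate(s) eliminated): {(13, d), (17, d), (19, z), (9, k), (9, z)}

{(13, d), (17, d), (19, z), (9, k), (9, z)}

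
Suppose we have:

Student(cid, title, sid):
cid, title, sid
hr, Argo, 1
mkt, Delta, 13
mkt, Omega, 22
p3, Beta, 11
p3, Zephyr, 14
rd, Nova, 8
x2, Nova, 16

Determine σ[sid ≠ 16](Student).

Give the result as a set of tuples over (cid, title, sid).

{(hr, Argo, 1), (mkt, Delta, 13), (mkt, Omega, 22), (p3, Beta, 11), (p3, Zephyr, 14), (rd, Nova, 8)}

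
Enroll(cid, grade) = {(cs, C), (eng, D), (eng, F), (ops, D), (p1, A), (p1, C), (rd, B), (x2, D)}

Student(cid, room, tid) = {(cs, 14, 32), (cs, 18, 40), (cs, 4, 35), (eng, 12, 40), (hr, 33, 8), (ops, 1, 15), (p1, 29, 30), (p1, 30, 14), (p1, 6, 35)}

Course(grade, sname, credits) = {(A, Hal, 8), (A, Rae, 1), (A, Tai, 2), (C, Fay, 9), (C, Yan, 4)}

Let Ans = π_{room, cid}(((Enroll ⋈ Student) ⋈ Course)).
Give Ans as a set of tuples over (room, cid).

{(14, cs), (18, cs), (29, p1), (30, p1), (4, cs), (6, p1)}

Enroll ⋈ Student (natural join on cid): {(cs, C, 14, 32), (cs, C, 18, 40), (cs, C, 4, 35), (eng, D, 12, 40), (eng, F, 12, 40), (ops, D, 1, 15), (p1, A, 29, 30), (p1, A, 30, 14), (p1, A, 6, 35), (p1, C, 29, 30), (p1, C, 30, 14), (p1, C, 6, 35)}
(Enroll ⋈ Student) ⋈ Course (natural join on grade): {(cs, C, 14, 32, Fay, 9), (cs, C, 14, 32, Yan, 4), (cs, C, 18, 40, Fay, 9), (cs, C, 18, 40, Yan, 4), (cs, C, 4, 35, Fay, 9), (cs, C, 4, 35, Yan, 4), (p1, A, 29, 30, Hal, 8), (p1, A, 29, 30, Rae, 1), (p1, A, 29, 30, Tai, 2), (p1, A, 30, 14, Hal, 8), (p1, A, 30, 14, Rae, 1), (p1, A, 30, 14, Tai, 2), (p1, A, 6, 35, Hal, 8), (p1, A, 6, 35, Rae, 1), (p1, A, 6, 35, Tai, 2), (p1, C, 29, 30, Fay, 9), (p1, C, 29, 30, Yan, 4), (p1, C, 30, 14, Fay, 9), (p1, C, 30, 14, Yan, 4), (p1, C, 6, 35, Fay, 9), (p1, C, 6, 35, Yan, 4)}
Projecting to room, cid (15 duplicate(s) eliminated): {(14, cs), (18, cs), (29, p1), (30, p1), (4, cs), (6, p1)}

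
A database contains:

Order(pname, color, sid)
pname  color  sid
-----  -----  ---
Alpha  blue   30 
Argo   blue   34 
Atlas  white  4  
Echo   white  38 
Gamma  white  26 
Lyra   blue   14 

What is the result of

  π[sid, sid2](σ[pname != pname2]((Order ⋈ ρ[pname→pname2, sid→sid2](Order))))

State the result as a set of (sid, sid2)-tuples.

{(14, 30), (14, 34), (26, 38), (26, 4), (30, 14), (30, 34), (34, 14), (34, 30), (38, 26), (38, 4), (4, 26), (4, 38)}

ρ[pname→pname2, sid→sid2]: schema becomes (pname2, color, sid2); tuples unchanged.
Natural join on color: {(Alpha, blue, 30, Alpha, 30), (Alpha, blue, 30, Argo, 34), (Alpha, blue, 30, Lyra, 14), (Argo, blue, 34, Alpha, 30), (Argo, blue, 34, Argo, 34), (Argo, blue, 34, Lyra, 14), (Atlas, white, 4, Atlas, 4), (Atlas, white, 4, Echo, 38), (Atlas, white, 4, Gamma, 26), (Echo, white, 38, Atlas, 4), (Echo, white, 38, Echo, 38), (Echo, white, 38, Gamma, 26), (Gamma, white, 26, Atlas, 4), (Gamma, white, 26, Echo, 38), (Gamma, white, 26, Gamma, 26), (Lyra, blue, 14, Alpha, 30), (Lyra, blue, 14, Argo, 34), (Lyra, blue, 14, Lyra, 14)}
Filtering on pname != pname2 leaves {(Alpha, blue, 30, Argo, 34), (Alpha, blue, 30, Lyra, 14), (Argo, blue, 34, Alpha, 30), (Argo, blue, 34, Lyra, 14), (Atlas, white, 4, Echo, 38), (Atlas, white, 4, Gamma, 26), (Echo, white, 38, Atlas, 4), (Echo, white, 38, Gamma, 26), (Gamma, white, 26, Atlas, 4), (Gamma, white, 26, Echo, 38), (Lyra, blue, 14, Alpha, 30), (Lyra, blue, 14, Argo, 34)}.
Projecting to sid, sid2: {(14, 30), (14, 34), (26, 38), (26, 4), (30, 14), (30, 34), (34, 14), (34, 30), (38, 26), (38, 4), (4, 26), (4, 38)}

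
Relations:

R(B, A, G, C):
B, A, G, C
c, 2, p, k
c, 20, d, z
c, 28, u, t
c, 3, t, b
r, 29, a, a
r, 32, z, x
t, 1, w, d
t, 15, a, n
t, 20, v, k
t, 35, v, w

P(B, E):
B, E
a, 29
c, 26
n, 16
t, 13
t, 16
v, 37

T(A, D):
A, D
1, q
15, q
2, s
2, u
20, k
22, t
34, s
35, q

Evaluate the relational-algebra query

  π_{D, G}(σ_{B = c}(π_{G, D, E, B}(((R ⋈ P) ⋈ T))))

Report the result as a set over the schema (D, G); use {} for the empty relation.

Joining R and P on B yields {(c, 2, p, k, 26), (c, 20, d, z, 26), (c, 28, u, t, 26), (c, 3, t, b, 26), (t, 1, w, d, 13), (t, 1, w, d, 16), (t, 15, a, n, 13), (t, 15, a, n, 16), (t, 20, v, k, 13), (t, 20, v, k, 16), (t, 35, v, w, 13), (t, 35, v, w, 16)}.
Joining (R ⋈ P) and T on A yields {(c, 2, p, k, 26, s), (c, 2, p, k, 26, u), (c, 20, d, z, 26, k), (t, 1, w, d, 13, q), (t, 1, w, d, 16, q), (t, 15, a, n, 13, q), (t, 15, a, n, 16, q), (t, 20, v, k, 13, k), (t, 20, v, k, 16, k), (t, 35, v, w, 13, q), (t, 35, v, w, 16, q)}.
π[G, D, E, B]: project onto (G, D, E, B) → {(a, q, 13, t), (a, q, 16, t), (d, k, 26, c), (p, s, 26, c), (p, u, 26, c), (v, k, 13, t), (v, k, 16, t), (v, q, 13, t), (v, q, 16, t), (w, q, 13, t), (w, q, 16, t)}
Apply σ_{B = c}; surviving tuples: {(d, k, 26, c), (p, s, 26, c), (p, u, 26, c)}
π[D, G]: project onto (D, G) → {(k, d), (s, p), (u, p)}

{(k, d), (s, p), (u, p)}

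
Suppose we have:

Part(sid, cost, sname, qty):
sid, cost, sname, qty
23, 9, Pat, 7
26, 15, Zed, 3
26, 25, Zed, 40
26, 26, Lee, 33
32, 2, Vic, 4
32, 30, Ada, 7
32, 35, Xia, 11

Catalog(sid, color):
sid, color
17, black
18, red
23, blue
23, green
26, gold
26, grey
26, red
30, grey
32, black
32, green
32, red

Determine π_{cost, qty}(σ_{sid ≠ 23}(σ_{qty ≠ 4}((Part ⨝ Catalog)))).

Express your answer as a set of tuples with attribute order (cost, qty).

{(15, 3), (25, 40), (26, 33), (30, 7), (35, 11)}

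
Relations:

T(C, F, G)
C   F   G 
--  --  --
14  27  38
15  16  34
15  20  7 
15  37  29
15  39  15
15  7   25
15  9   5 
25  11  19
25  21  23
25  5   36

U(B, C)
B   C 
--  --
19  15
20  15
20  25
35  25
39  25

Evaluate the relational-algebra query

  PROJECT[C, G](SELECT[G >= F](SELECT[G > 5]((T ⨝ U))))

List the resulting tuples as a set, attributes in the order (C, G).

Natural join on C: {(15, 16, 34, 19), (15, 16, 34, 20), (15, 20, 7, 19), (15, 20, 7, 20), (15, 37, 29, 19), (15, 37, 29, 20), (15, 39, 15, 19), (15, 39, 15, 20), (15, 7, 25, 19), (15, 7, 25, 20), (15, 9, 5, 19), (15, 9, 5, 20), (25, 11, 19, 20), (25, 11, 19, 35), (25, 11, 19, 39), (25, 21, 23, 20), (25, 21, 23, 35), (25, 21, 23, 39), (25, 5, 36, 20), (25, 5, 36, 35), (25, 5, 36, 39)}
Selection G > 5: {(15, 16, 34, 19), (15, 16, 34, 20), (15, 20, 7, 19), (15, 20, 7, 20), (15, 37, 29, 19), (15, 37, 29, 20), (15, 39, 15, 19), (15, 39, 15, 20), (15, 7, 25, 19), (15, 7, 25, 20), (25, 11, 19, 20), (25, 11, 19, 35), (25, 11, 19, 39), (25, 21, 23, 20), (25, 21, 23, 35), (25, 21, 23, 39), (25, 5, 36, 20), (25, 5, 36, 35), (25, 5, 36, 39)}
Selection G >= F: {(15, 16, 34, 19), (15, 16, 34, 20), (15, 7, 25, 19), (15, 7, 25, 20), (25, 11, 19, 20), (25, 11, 19, 35), (25, 11, 19, 39), (25, 21, 23, 20), (25, 21, 23, 35), (25, 21, 23, 39), (25, 5, 36, 20), (25, 5, 36, 35), (25, 5, 36, 39)}
Keep only column(s) C, G (8 duplicate(s) eliminated): {(15, 25), (15, 34), (25, 19), (25, 23), (25, 36)}

{(15, 25), (15, 34), (25, 19), (25, 23), (25, 36)}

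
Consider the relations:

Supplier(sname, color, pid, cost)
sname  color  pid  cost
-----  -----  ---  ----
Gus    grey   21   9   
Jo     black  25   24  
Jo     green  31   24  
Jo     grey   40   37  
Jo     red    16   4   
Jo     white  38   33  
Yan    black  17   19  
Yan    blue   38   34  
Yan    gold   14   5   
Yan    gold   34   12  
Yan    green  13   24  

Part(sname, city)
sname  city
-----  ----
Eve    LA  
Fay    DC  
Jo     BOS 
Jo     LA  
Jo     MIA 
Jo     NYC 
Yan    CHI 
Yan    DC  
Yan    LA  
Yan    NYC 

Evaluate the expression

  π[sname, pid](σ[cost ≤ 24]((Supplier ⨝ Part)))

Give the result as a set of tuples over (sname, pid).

Supplier ⋈ Part (natural join on sname): {(Jo, black, 25, 24, BOS), (Jo, black, 25, 24, LA), (Jo, black, 25, 24, MIA), (Jo, black, 25, 24, NYC), (Jo, green, 31, 24, BOS), (Jo, green, 31, 24, LA), (Jo, green, 31, 24, MIA), (Jo, green, 31, 24, NYC), (Jo, grey, 40, 37, BOS), (Jo, grey, 40, 37, LA), (Jo, grey, 40, 37, MIA), (Jo, grey, 40, 37, NYC), (Jo, red, 16, 4, BOS), (Jo, red, 16, 4, LA), (Jo, red, 16, 4, MIA), (Jo, red, 16, 4, NYC), (Jo, white, 38, 33, BOS), (Jo, white, 38, 33, LA), (Jo, white, 38, 33, MIA), (Jo, white, 38, 33, NYC), (Yan, black, 17, 19, CHI), (Yan, black, 17, 19, DC), (Yan, black, 17, 19, LA), (Yan, black, 17, 19, NYC), (Yan, blue, 38, 34, CHI), (Yan, blue, 38, 34, DC), (Yan, blue, 38, 34, LA), (Yan, blue, 38, 34, NYC), (Yan, gold, 14, 5, CHI), (Yan, gold, 14, 5, DC), (Yan, gold, 14, 5, LA), (Yan, gold, 14, 5, NYC), (Yan, gold, 34, 12, CHI), (Yan, gold, 34, 12, DC), (Yan, gold, 34, 12, LA), (Yan, gold, 34, 12, NYC), (Yan, green, 13, 24, CHI), (Yan, green, 13, 24, DC), (Yan, green, 13, 24, LA), (Yan, green, 13, 24, NYC)}
σ[cost ≤ 24]: keep tuples satisfying cost ≤ 24 → {(Jo, black, 25, 24, BOS), (Jo, black, 25, 24, LA), (Jo, black, 25, 24, MIA), (Jo, black, 25, 24, NYC), (Jo, green, 31, 24, BOS), (Jo, green, 31, 24, LA), (Jo, green, 31, 24, MIA), (Jo, green, 31, 24, NYC), (Jo, red, 16, 4, BOS), (Jo, red, 16, 4, LA), (Jo, red, 16, 4, MIA), (Jo, red, 16, 4, NYC), (Yan, black, 17, 19, CHI), (Yan, black, 17, 19, DC), (Yan, black, 17, 19, LA), (Yan, black, 17, 19, NYC), (Yan, gold, 14, 5, CHI), (Yan, gold, 14, 5, DC), (Yan, gold, 14, 5, LA), (Yan, gold, 14, 5, NYC), (Yan, gold, 34, 12, CHI), (Yan, gold, 34, 12, DC), (Yan, gold, 34, 12, LA), (Yan, gold, 34, 12, NYC), (Yan, green, 13, 24, CHI), (Yan, green, 13, 24, DC), (Yan, green, 13, 24, LA), (Yan, green, 13, 24, NYC)}
Keep only column(s) sname, pid (21 duplicate(s) eliminated): {(Jo, 16), (Jo, 25), (Jo, 31), (Yan, 13), (Yan, 14), (Yan, 17), (Yan, 34)}

{(Jo, 16), (Jo, 25), (Jo, 31), (Yan, 13), (Yan, 14), (Yan, 17), (Yan, 34)}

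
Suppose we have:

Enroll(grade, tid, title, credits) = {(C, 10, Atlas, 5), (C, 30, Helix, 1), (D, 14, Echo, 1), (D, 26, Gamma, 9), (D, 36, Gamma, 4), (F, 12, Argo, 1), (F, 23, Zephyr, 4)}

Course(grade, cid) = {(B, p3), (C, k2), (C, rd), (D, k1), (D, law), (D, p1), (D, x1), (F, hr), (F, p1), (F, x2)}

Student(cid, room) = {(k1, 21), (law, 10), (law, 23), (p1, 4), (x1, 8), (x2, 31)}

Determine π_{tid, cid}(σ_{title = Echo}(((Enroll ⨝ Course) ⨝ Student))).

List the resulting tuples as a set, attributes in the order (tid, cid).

{(14, k1), (14, law), (14, p1), (14, x1)}

Natural join on grade: {(C, 10, Atlas, 5, k2), (C, 10, Atlas, 5, rd), (C, 30, Helix, 1, k2), (C, 30, Helix, 1, rd), (D, 14, Echo, 1, k1), (D, 14, Echo, 1, law), (D, 14, Echo, 1, p1), (D, 14, Echo, 1, x1), (D, 26, Gamma, 9, k1), (D, 26, Gamma, 9, law), (D, 26, Gamma, 9, p1), (D, 26, Gamma, 9, x1), (D, 36, Gamma, 4, k1), (D, 36, Gamma, 4, law), (D, 36, Gamma, 4, p1), (D, 36, Gamma, 4, x1), (F, 12, Argo, 1, hr), (F, 12, Argo, 1, p1), (F, 12, Argo, 1, x2), (F, 23, Zephyr, 4, hr), (F, 23, Zephyr, 4, p1), (F, 23, Zephyr, 4, x2)}
Natural join on cid: {(D, 14, Echo, 1, k1, 21), (D, 14, Echo, 1, law, 10), (D, 14, Echo, 1, law, 23), (D, 14, Echo, 1, p1, 4), (D, 14, Echo, 1, x1, 8), (D, 26, Gamma, 9, k1, 21), (D, 26, Gamma, 9, law, 10), (D, 26, Gamma, 9, law, 23), (D, 26, Gamma, 9, p1, 4), (D, 26, Gamma, 9, x1, 8), (D, 36, Gamma, 4, k1, 21), (D, 36, Gamma, 4, law, 10), (D, 36, Gamma, 4, law, 23), (D, 36, Gamma, 4, p1, 4), (D, 36, Gamma, 4, x1, 8), (F, 12, Argo, 1, p1, 4), (F, 12, Argo, 1, x2, 31), (F, 23, Zephyr, 4, p1, 4), (F, 23, Zephyr, 4, x2, 31)}
σ[title = Echo]: keep tuples satisfying title = Echo → {(D, 14, Echo, 1, k1, 21), (D, 14, Echo, 1, law, 10), (D, 14, Echo, 1, law, 23), (D, 14, Echo, 1, p1, 4), (D, 14, Echo, 1, x1, 8)}
Projecting to tid, cid (1 duplicate(s) eliminated): {(14, k1), (14, law), (14, p1), (14, x1)}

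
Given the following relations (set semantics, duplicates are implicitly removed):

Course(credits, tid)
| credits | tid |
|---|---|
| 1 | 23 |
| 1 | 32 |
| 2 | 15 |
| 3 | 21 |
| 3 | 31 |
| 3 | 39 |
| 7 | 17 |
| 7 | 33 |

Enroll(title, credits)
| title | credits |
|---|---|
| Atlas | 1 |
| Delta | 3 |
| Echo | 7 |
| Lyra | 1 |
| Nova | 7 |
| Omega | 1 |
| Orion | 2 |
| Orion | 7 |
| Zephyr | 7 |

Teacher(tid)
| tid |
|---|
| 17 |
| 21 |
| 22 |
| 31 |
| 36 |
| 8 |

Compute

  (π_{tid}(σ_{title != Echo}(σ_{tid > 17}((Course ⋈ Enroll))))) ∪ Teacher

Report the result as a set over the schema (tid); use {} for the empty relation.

Joining Course and Enroll on credits yields {(1, 23, Atlas), (1, 23, Lyra), (1, 23, Omega), (1, 32, Atlas), (1, 32, Lyra), (1, 32, Omega), (2, 15, Orion), (3, 21, Delta), (3, 31, Delta), (3, 39, Delta), (7, 17, Echo), (7, 17, Nova), (7, 17, Orion), (7, 17, Zephyr), (7, 33, Echo), (7, 33, Nova), (7, 33, Orion), (7, 33, Zephyr)}.
Apply σ_{tid > 17}; surviving tuples: {(1, 23, Atlas), (1, 23, Lyra), (1, 23, Omega), (1, 32, Atlas), (1, 32, Lyra), (1, 32, Omega), (3, 21, Delta), (3, 31, Delta), (3, 39, Delta), (7, 33, Echo), (7, 33, Nova), (7, 33, Orion), (7, 33, Zephyr)}
Apply σ_{title != Echo}; surviving tuples: {(1, 23, Atlas), (1, 23, Lyra), (1, 23, Omega), (1, 32, Atlas), (1, 32, Lyra), (1, 32, Omega), (3, 21, Delta), (3, 31, Delta), (3, 39, Delta), (7, 33, Nova), (7, 33, Orion), (7, 33, Zephyr)}
π[tid]: project onto (tid) (6 duplicate(s) eliminated) → {21, 23, 31, 32, 33, 39}
Set union of the two operands is {17, 21, 22, 23, 31, 32, 33, 36, 39, 8}.

{17, 21, 22, 23, 31, 32, 33, 36, 39, 8}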